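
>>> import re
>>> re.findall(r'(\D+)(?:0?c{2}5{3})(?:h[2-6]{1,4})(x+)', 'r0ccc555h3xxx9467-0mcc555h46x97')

[('c', 'xxx'), ('m', 'x')]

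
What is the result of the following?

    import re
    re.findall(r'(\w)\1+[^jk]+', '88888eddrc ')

`\1` has to match the exact text group 1 already captured.
`findall` collects group 1 from the one match (1 total).

['8']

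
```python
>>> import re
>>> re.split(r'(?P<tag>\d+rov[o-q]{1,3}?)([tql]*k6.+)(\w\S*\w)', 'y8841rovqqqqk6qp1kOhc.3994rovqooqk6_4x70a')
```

Pattern: one or more of a digit, then the literal 'rov', then 1 to 3 of a character in [o-q] (lazy) (captured as 'tag'); then zero or more of one of [tql], then the literal 'k6', then one or more of any character (captured); then a word character, then zero or more of a non-whitespace character, then a word character (captured).
A `+?`/`*?`/`{m,n}?` starts at its minimum and grows only as far as needed for what follows to match.
Matches to split on: at [1:41] → '8841rovqqqqk6qp1kOhc.3994rovqooqk6_4x70a'.
Because the pattern has a capturing group, `split` also inserts each captured text between the pieces.

['y', '8841rovq', 'qqqk6qp1kOhc.3994rovqooqk6_4x7', '0a', '']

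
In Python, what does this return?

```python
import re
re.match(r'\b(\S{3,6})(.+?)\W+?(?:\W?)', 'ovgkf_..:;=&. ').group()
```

'ovgkf_..:'

This matches a word boundary (`\b`, zero-width); then 3 to 6 of a non-whitespace character (captured); then one or more of any character (lazy) (captured); then one or more of a non-word character (lazy); then optionally a non-word character (non-capturing group).
A `+?`/`*?`/`{m,n}?` starts at its minimum and grows only as far as needed for what follows to match.
`match` is anchored at position 0; if the pattern doesn't fit there, it returns None.
The match spans [0:9] → 'ovgkf_..:'.
Captured: group 1 = 'ovgkf_', group 2 = '.'.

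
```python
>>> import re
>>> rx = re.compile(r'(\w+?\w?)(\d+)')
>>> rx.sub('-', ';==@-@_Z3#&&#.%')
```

';==@-@-#&&#.%'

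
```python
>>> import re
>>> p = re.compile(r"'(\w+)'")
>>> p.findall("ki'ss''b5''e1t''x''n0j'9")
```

One capturing group, so `findall` returns just the captured substring from each match — 5 in all.

['ss', 'b5', 'e1t', 'x', 'n0j']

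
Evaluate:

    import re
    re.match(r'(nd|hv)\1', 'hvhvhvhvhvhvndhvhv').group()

The backreference `\1` re-matches whatever the first group consumed, character for character.
`re.match` won't scan ahead — the pattern has to work from the very first character.
The match spans [0:4] → 'hvhv'.
Captured: group 1 = 'hv'.

'hvhv'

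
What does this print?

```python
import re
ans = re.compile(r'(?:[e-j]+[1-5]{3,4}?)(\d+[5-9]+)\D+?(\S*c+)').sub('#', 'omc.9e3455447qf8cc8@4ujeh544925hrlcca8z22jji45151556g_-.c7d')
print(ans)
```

omc.9#7d

The pattern matches one or more of a character in [e-j], then 3 to 4 of a character in [1-5] (lazy) (non-capturing group); then one or more of a digit, then one or more of a character in [5-9] (captured); then one or more of a non-digit (lazy); then zero or more of a non-whitespace character, then one or more of the literal 'c' (captured).
Matches: at [5:57] → 'e3455447qf8cc8@4ujeh544925hrlcca8z22jji45151556g_-.c'.
`sub` substitutes '#' at each match site.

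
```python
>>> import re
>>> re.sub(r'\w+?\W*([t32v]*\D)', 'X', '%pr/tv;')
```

'%X/X'

Because the quantifier is non-greedy, it stops expanding at the earliest point where the rest of the pattern can succeed.
Every occurrence is swapped for 'X'.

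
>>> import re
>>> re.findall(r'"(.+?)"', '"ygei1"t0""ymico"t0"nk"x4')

A non-greedy quantifier consumes as few characters as it can — just enough that the remainder of the pattern still matches from where it stops; whatever follows it matches normally.
Scanning left to right: at [0:7] match '"ygei1"', group 1 = 'ygei1'; at [9:17] match '""ymico"', group 1 = '"ymico'; at [19:23] match '"nk"', group 1 = 'nk'.
Because there's exactly one group, `findall` drops the full match and keeps group 1 from each hit.

['ygei1', '"ymico', 'nk']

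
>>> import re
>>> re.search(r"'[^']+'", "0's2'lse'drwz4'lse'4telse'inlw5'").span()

(1, 5)

The match spans [1:5] → "'s2'".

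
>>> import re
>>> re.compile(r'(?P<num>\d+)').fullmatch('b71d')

None

For `fullmatch`, every character of the input must be accounted for by the pattern.
Here the pattern can't cover the whole string, so the call returns None.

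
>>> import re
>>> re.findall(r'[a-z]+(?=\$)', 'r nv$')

Lookahead/lookbehind check context without consuming it, so the matched span excludes the asserted characters.
Walking the string: at [2:4] → 'nv'.
With no groups in the pattern, `findall` gives back each whole match — 1 here.

['nv']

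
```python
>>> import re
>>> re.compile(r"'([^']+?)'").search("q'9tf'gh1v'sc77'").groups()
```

('9tf',)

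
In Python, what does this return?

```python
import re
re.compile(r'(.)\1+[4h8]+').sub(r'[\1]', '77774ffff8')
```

'[7][f]'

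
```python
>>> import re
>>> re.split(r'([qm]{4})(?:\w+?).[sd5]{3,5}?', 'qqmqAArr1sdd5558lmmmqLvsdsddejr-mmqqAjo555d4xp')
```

Pattern: exactly 4 of one of [qm] (captured); then one or more of a word character (lazy) (non-capturing group); then any character, then 3 to 5 of one of [sd5] (lazy).
A non-greedy quantifier consumes as few characters as it can — just enough that the remainder of the pattern still matches from where it stops; whatever follows it matches normally.
Matches to split on: at [0:12] → 'qqmqAArr1sdd'; at [17:26] → 'mmmqLvsds'; at [32:42] → 'mmqqAjo555'.
`re.split` interleaves the captured-group text with the surrounding fragments.

['', 'qqmq', '5558l', 'mmmq', 'ddejr-', 'mmqq', 'd4xp']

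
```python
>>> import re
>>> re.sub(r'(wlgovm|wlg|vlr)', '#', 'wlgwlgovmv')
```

Branches in `(...|...)` are attempted left-to-right; the first branch that allows the whole pattern to succeed is taken.
`sub` substitutes '#' at each match site.

'##v'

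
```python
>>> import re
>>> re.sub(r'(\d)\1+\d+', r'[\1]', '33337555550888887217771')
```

'[3]'

A backreference is literal: `\1` must see the identical characters the first group matched.
`\1` in the replacement pulls in group 1's text for each match.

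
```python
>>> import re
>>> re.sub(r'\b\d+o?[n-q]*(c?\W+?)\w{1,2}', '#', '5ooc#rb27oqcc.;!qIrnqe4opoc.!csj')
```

'#27oqcc.;!qIrnqe4opoc.!csj'

`sub` substitutes '#' at each match site.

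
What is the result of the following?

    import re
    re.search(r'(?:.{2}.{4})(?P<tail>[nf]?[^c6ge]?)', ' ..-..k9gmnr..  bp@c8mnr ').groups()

('k',)

This matches exactly 2 of any character, then exactly 4 of any character (non-capturing group); then optionally one of [nf], then optionally any character except [c6ge] (captured as 'tail').
`re.search` tries every starting position until one works.
The match spans [0:7] → ' ..-..k'.
Captured: group 1 = 'k'.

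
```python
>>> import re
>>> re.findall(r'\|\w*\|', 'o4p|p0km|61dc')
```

['|p0km|']

Walking the string: at [3:9] → '|p0km|'.
With no groups in the pattern, `findall` gives back each whole match — 1 here.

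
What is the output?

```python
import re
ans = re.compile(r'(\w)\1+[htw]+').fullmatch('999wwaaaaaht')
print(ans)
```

`re.fullmatch` is like wrapping the pattern in `^…$` (in single-line mode).
Here the pattern can't cover the whole string, so the call returns None.

None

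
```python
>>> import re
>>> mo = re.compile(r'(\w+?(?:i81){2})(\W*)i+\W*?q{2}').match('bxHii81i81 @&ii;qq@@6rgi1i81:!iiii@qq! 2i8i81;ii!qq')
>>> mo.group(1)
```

'bxHii81i81'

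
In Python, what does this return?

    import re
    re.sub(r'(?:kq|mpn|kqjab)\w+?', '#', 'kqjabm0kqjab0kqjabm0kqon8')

'#abm0#ab0#abm0#n8'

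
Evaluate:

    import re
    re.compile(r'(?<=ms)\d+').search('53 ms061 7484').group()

Because the assertion is zero-width, the text it checks is not consumed and won't appear in the result.
The match spans [5:8] → '061'.

'061'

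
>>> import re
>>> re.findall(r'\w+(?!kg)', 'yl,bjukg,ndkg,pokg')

Because the assertion is negative and zero-width, positions next to the forbidden text are skipped.
Walking the string: at [0:2] → 'yl'; at [3:8] → 'bjukg'; at [9:13] → 'ndkg'; at [14:18] → 'pokg'.
No capturing groups, so `findall` returns the 4 full match strings.

['yl', 'bjukg', 'ndkg', 'pokg']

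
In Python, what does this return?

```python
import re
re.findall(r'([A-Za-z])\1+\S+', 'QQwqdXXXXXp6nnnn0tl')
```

['Q']

The backreference `\1` re-matches whatever the first group consumed, character for character.
One capturing group, so `findall` returns just the captured substring from the one match — 1 in all.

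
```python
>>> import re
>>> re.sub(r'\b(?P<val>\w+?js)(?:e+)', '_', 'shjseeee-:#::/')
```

'_-:#::/'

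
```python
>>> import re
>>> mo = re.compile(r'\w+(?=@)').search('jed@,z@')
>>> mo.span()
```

(0, 3)

The `(?=…)`/`(?<=…)` assertion just peeks at neighbouring text; it doesn't advance the match position.
`search` walks the string left to right and returns the first match it finds.
The match spans [0:3] → 'jed'.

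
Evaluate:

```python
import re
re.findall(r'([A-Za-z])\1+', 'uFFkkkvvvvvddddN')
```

The backreference `\1` re-matches whatever the first group consumed, character for character.
Matches: at [1:3] match 'FF', group 1 = 'F'; at [3:6] match 'kkk', group 1 = 'k'; at [6:11] match 'vvvvv', group 1 = 'v'; at [11:15] match 'dddd', group 1 = 'd'.
`findall` collects group 1 from each match (4 total).

['F', 'k', 'v', 'd']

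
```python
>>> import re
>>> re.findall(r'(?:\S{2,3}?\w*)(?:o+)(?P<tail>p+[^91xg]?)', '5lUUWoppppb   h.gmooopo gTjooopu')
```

['ppppb', 'po', 'pu']

This matches 2 to 3 of a non-whitespace character (lazy), then zero or more of a word character (non-capturing group); then one or more of a literal 'o' (non-capturing group); then one or more of a literal 'p', then optionally any character except [91xg] (captured as 'tail').
Walking the string: at [0:11] match '5lUUWoppppb', group 1 = 'ppppb'; at [14:23] match 'h.gmooopo', group 1 = 'po'; at [24:32] match 'gTjooopu', group 1 = 'pu'.
Because there's exactly one group, `findall` drops the full match and keeps group 1 from each hit.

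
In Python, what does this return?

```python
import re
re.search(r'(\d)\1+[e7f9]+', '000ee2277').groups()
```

A backreference is literal: `\1` must see the identical characters the first group matched.
Unlike `match`, `search` isn't anchored — it looks for the pattern anywhere in the string.
The match spans [0:5] → '000ee'.
Captured: group 1 = '0'.

('0',)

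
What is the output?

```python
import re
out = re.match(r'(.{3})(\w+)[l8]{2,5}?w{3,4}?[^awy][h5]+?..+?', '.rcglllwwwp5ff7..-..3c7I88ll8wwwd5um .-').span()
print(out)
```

(0, 14)

`match` is anchored at position 0; if the pattern doesn't fit there, it returns None.
The match spans [0:14] → '.rcglllwwwp5ff'.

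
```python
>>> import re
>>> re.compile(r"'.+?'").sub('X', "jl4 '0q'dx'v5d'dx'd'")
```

With the lazy modifier that quantifier settles for the fewest repetitions that let the rest of the pattern succeed (the atoms after it are unaffected and can still be greedy).
Each match is replaced by 'X'.

'jl4 XdxXdxX'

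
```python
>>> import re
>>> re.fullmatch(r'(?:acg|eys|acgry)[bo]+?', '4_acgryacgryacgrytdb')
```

`re.fullmatch` requires the pattern to consume the entire string.
Here the pattern can't cover the whole string, so the call returns None.

None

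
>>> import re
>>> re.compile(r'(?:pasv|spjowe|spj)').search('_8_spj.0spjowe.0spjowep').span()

(3, 6)

`re.search` tries every starting position until one works.
The match spans [3:6] → 'spj'.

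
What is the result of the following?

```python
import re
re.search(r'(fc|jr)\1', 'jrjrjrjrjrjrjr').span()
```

`\1` is not a pattern — it's the concrete string captured by group 1, re-applied verbatim.
The match spans [0:4] → 'jrjr'.

(0, 4)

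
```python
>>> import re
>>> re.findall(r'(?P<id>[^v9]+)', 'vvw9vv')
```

Pattern: one or more of any character except [v9] (captured as 'id').
Walking the string: at [2:3] match 'w', group 1 = 'w'.
`findall` collects group 1 from the one match (1 total).

['w']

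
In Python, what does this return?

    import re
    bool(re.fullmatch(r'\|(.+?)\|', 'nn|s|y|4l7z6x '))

`re.fullmatch` is like wrapping the pattern in `^…$` (in single-line mode).
Here there's no way to consume every character, so the call returns None, and `bool(None)` is False.

False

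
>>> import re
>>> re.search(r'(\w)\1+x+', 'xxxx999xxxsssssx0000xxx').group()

'xxxx'

`\1` is not a pattern — it's the concrete string captured by group 1, re-applied verbatim.
The match spans [0:4] → 'xxxx'.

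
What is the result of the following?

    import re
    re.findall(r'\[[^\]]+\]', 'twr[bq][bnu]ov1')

['[bq]', '[bnu]']

No capturing groups, so `findall` returns the 2 full match strings.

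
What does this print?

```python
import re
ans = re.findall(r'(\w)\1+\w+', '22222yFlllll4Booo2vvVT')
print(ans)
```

['2']

After group 1 captures some text, `\1` only succeeds where that same text appears again.
Walking the string: at [0:22] match '22222yFlllll4Booo2vvVT', group 1 = '2'.
One capturing group, so `findall` returns just the captured substring from the one match — 1 in all.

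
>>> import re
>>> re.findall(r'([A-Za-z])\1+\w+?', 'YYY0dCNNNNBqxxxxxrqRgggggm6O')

['Y', 'N', 'x', 'g']

`\1` has to match the exact text group 1 already captured.
Because there's exactly one group, `findall` drops the full match and keeps group 1 from each hit.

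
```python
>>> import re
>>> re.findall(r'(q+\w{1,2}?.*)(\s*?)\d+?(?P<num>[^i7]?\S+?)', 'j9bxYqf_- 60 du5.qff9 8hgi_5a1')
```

3 groups means the one result is a tuple of 3 captured strings — 1 here.

[('qf_- 60 du5.qff9 8hgi_', '', 'a1')]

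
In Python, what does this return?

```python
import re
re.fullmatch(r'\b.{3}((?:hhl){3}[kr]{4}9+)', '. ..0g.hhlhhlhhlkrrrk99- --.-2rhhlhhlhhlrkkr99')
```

None

This matches a word boundary (`\b`, zero-width); then exactly 3 of any character; then the literal 'hhl' repeated 3 times, then exactly 4 of one of [kr], then one or more of the literal '9' (captured).
For `fullmatch`, every character of the input must be accounted for by the pattern.
Here the string isn't matched end-to-end, so the call returns None.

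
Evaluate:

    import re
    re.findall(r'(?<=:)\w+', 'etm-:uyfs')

['uyfs']

Because the assertion is zero-width, the text it checks is not consumed and won't appear in the result.
Since nothing is captured, `findall` lists the 1 matched substring directly.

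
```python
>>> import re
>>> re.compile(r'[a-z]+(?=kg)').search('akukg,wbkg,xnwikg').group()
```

Because the assertion is zero-width, the text it checks is not consumed and won't appear in the result.
`re.search` scans for the first position where the pattern succeeds.
The match spans [0:3] → 'aku'.

'aku'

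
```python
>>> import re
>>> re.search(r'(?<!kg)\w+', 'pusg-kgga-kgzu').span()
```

`(?!…)`/`(?<!…)` only lets a position through if the neighbouring text does NOT match; no characters are consumed.
The match spans [0:4] → 'pusg'.

(0, 4)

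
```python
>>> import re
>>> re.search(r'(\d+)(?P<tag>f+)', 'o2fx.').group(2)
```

'f'

This matches one or more of a digit (captured); then one or more of a literal 'f' (captured as 'tag').
`re.search` scans for the first position where the pattern succeeds.
The match spans [1:3] → '2f'.
Captured: group 1 = '2', group 2 = 'f'.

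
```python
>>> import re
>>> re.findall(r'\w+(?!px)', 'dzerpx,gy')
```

['dzerpx', 'gy']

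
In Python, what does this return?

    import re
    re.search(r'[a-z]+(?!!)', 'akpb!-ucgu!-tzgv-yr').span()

(0, 3)

The negative lookaround is zero-width — it rules out positions where the adjacent text would match, without consuming anything.
`re.search` scans for the first position where the pattern succeeds.
The match spans [0:3] → 'akp'.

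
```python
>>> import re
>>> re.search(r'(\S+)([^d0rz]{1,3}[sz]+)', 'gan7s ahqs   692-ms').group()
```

This matches one or more of a non-whitespace character (captured); then 1 to 3 of any character except [d0rz], then one or more of one of [sz] (captured).
`search` walks the string left to right and returns the first match it finds.
The match spans [0:5] → 'gan7s'.
Captured: group 1 = 'gan', group 2 = '7s'.

'gan7s'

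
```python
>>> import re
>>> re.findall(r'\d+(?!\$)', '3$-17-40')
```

`(?!…)`/`(?<!…)` only lets a position through if the neighbouring text does NOT match; no characters are consumed.
No capturing groups, so `findall` returns the 2 full match strings.

['17', '40']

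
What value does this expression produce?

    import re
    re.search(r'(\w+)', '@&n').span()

(2, 3)

This matches one or more of a word character (captured).
`re.search` scans for the first position where the pattern succeeds.
The match spans [2:3] → 'n'.
Captured: group 1 = 'n'.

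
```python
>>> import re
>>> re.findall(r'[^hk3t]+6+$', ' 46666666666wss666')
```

`findall` yields the raw match text (1 of them) because the pattern has no groups.

[' 46666666666wss666']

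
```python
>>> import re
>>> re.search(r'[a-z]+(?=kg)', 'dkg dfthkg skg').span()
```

(0, 1)

Because the assertion is zero-width, the text it checks is not consumed and won't appear in the result.
`search` walks the string left to right and returns the first match it finds.
The match spans [0:1] → 'd'.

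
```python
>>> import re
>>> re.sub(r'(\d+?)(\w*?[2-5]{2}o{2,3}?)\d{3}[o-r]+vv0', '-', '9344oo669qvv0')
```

'-'

Every occurrence is swapped for '-'.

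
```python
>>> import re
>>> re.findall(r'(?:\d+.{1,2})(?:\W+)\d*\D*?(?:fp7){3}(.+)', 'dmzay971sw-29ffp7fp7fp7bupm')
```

The pattern matches one or more of a digit, then 1 to 2 of any character (non-capturing group); then one or more of a non-word character (non-capturing group); then zero or more of a digit, then zero or more of a non-digit (lazy), then the literal 'fp7' repeated 3 times; then one or more of any character (captured).
Matches: at [5:27] match '971sw-29ffp7fp7fp7bupm', group 1 = 'bupm'.
`findall` collects group 1 from the one match (1 total).

['bupm']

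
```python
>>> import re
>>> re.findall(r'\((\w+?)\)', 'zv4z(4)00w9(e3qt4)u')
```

Matches: at [4:7] match '(4)', group 1 = '4'; at [11:18] match '(e3qt4)', group 1 = 'e3qt4'.
With a single group, `findall` returns only what that group captured — 2 items.

['4', 'e3qt4']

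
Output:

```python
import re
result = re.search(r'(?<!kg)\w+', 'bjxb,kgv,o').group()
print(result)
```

bjxb

The negative lookahead/lookbehind blocks any match where the forbidden context is present.
The match spans [0:4] → 'bjxb'.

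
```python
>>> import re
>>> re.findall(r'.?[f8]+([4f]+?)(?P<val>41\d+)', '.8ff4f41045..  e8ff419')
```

`findall` packs the 2 group values into a tuple for every match.

[('4f', '41045'), ('f', '419')]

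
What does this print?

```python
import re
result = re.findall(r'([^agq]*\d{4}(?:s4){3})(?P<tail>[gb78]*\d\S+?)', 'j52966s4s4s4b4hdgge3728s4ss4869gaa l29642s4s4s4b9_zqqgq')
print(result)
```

[('j52966s4s4s4', 'b4h'), (' l29642s4s4s4', 'b9_')]

This matches zero or more of any character except [agq], then exactly 4 of a digit, then the literal 's4' repeated 3 times (captured); then zero or more of one of [gb78], then a digit, then one or more of a non-whitespace character (lazy) (captured as 'tail').
With the lazy modifier that quantifier settles for the fewest repetitions that let the rest of the pattern succeed (the atoms after it are unaffected and can still be greedy).
Walking the string: at [0:15] match 'j52966s4s4s4b4h', groups = ('j52966s4s4s4', 'b4h'); at [34:50] match ' l29642s4s4s4b9_', groups = (' l29642s4s4s4', 'b9_').
Multiple groups make `findall` return tuples — one 2-tuple for each match.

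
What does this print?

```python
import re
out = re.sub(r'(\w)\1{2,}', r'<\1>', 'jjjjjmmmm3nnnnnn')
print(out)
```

The backreference `\1` re-matches whatever the first group consumed, character for character.
Matches: at [0:5] → 'jjjjj'; at [5:9] → 'mmmm'; at [10:16] → 'nnnnnn'.
The replacement refers to a captured group, so each match is rewritten using its own captured text.

<j><m>3<n>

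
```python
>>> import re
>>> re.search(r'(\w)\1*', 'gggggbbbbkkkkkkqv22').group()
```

'ggggg'

`\1` is not a pattern — it's the concrete string captured by group 1, re-applied verbatim.
The match spans [0:5] → 'ggggg'.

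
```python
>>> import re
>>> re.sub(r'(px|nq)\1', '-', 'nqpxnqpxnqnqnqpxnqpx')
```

'nqpxnqpx-nqpxnqpx'

The backreference `\1` re-matches whatever the first group consumed, character for character.
Matches: at [8:12] → 'nqnq'.
Every occurrence is swapped for '-'.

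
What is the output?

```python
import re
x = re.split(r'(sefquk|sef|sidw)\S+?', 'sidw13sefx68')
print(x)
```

['', 'sidw', '3', 'sef', '68']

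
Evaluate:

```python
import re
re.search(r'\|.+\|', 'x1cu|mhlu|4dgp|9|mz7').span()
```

(4, 17)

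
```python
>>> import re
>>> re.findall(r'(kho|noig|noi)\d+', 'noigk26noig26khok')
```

['noig']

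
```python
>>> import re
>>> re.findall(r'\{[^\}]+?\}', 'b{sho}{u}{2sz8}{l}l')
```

['{sho}', '{u}', '{2sz8}', '{l}']

Walking the string: at [1:6] → '{sho}'; at [6:9] → '{u}'; at [9:15] → '{2sz8}'; at [15:18] → '{l}'.
With no groups in the pattern, `findall` gives back each whole match — 4 here.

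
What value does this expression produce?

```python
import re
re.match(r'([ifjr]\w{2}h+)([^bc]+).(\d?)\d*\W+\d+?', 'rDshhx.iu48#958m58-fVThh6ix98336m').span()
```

`re.match` only tries the pattern at the start of the string.
The match spans [0:13] → 'rDshhx.iu48#9'.

(0, 13)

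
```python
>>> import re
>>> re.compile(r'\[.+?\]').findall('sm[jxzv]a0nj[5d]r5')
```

Scanning left to right: at [2:8] → '[jxzv]'; at [12:16] → '[5d]'.
`findall` yields the raw match text (2 of them) because the pattern has no groups.

['[jxzv]', '[5d]']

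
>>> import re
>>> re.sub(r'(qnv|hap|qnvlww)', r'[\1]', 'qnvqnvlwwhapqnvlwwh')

Alternation isn't longest-match — the leftmost alternative that fits at this position is chosen.
`\1` in the replacement pulls in group 1's text for each match.

'[qnv][qnv]lww[hap][qnv]lwwh'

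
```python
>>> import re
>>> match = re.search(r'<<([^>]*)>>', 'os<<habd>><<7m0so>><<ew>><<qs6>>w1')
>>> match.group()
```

The match spans [2:10] → '<<habd>>'.

'<<habd>>'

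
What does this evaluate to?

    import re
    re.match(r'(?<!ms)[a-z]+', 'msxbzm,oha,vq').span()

(0, 6)

With `match`, the pattern is implicitly anchored at the beginning.
The match spans [0:6] → 'msxbzm'.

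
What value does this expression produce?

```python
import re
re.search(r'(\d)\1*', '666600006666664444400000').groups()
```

The backreference `\1` re-matches whatever the first group consumed, character for character.
Unlike `match`, `search` isn't anchored — it looks for the pattern anywhere in the string.
The match spans [0:4] → '6666'.
Captured: group 1 = '6'.

('6',)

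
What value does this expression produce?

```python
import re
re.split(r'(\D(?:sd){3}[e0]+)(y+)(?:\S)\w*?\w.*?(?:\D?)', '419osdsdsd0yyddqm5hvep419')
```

['419', 'osdsdsd0', 'yy', 'm5hvep419']

Lazy quantifiers expand one character at a time until the remainder of the pattern can match.
With a capturing group present, the delimiter's captured portion is kept in the result list.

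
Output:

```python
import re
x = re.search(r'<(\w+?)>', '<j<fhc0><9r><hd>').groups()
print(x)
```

The match spans [2:8] → '<fhc0>'.
Captured: group 1 = 'fhc0'.

('fhc0',)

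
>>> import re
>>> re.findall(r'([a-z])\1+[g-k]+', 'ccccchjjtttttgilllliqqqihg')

['c', 't', 'l', 'q']

`\1` has to match the exact text group 1 already captured.
Scanning left to right: at [0:8] match 'ccccchjj', group 1 = 'c'; at [8:15] match 'tttttgi', group 1 = 't'; at [15:20] match 'lllli', group 1 = 'l'; at [20:26] match 'qqqihg', group 1 = 'q'.
Because there's exactly one group, `findall` drops the full match and keeps group 1 from each hit.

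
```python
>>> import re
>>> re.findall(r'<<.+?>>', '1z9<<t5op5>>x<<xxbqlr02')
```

['<<t5op5>>']

With no groups in the pattern, `findall` gives back each whole match — 1 here.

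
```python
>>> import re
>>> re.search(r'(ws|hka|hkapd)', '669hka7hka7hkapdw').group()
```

'hka'

The match spans [3:6] → 'hka'.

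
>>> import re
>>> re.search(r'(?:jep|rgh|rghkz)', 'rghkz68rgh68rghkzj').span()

Alternation tries branches left to right and keeps the first one that lets the overall match succeed at that position.
`search` walks the string left to right and returns the first match it finds.
The match spans [0:3] → 'rgh'.

(0, 3)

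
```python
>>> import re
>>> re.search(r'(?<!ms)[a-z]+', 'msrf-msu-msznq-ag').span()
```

(0, 4)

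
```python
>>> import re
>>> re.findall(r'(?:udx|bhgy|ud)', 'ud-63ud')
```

['ud', 'ud']

Walking the string: at [0:2] → 'ud'; at [5:7] → 'ud'.
Since nothing is captured, `findall` lists the 2 matched substrings directly.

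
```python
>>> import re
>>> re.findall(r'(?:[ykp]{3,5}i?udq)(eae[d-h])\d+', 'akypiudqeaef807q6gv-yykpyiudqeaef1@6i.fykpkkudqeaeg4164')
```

`findall` collects group 1 from each match (3 total).

['eaef', 'eaef', 'eaeg']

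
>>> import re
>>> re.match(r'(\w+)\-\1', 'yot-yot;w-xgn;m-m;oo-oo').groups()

The match spans [0:7] → 'yot-yot'.
Captured: group 1 = 'yot'.

('yot',)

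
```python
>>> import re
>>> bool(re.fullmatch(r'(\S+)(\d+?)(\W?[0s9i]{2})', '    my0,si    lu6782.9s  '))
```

False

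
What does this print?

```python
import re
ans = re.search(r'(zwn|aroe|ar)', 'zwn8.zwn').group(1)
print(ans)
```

zwn

The match spans [0:3] → 'zwn'.
Captured: group 1 = 'zwn'.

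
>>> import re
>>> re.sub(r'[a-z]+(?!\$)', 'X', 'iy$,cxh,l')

'Xy$,X,X'

Because the assertion is negative and zero-width, positions next to the forbidden text are skipped.
Matches: at [0:1] → 'i'; at [4:7] → 'cxh'; at [8:9] → 'l'.
Every occurrence is swapped for 'X'.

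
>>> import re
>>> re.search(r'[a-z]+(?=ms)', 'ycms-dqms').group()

Because the assertion is zero-width, the text it checks is not consumed and won't appear in the result.
The match spans [0:2] → 'yc'.

'yc'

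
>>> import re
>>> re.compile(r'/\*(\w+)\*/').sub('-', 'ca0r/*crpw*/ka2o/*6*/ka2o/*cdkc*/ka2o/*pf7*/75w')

'ca0r-ka2o-ka2o-ka2o-75w'

Matches: at [4:12] → '/*crpw*/'; at [16:21] → '/*6*/'; at [25:33] → '/*cdkc*/'; at [37:44] → '/*pf7*/'.
`sub` substitutes '-' at each match site.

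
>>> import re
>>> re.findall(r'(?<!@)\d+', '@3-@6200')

['200']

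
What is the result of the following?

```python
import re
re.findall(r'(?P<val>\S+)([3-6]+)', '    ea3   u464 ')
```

Pattern: one or more of a non-whitespace character (captured as 'val'); then one or more of a character in [3-6] (captured).
With 2 capturing groups, `findall` returns a 2-tuple per match.

[('ea', '3'), ('u46', '4')]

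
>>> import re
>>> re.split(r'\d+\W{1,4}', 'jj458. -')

['jj', '']

Pattern: one or more of a digit; then 1 to 4 of a non-word character.
Matches to split on: at [2:8] → '458. -'.
The string is cut at each match, leaving 2 pieces.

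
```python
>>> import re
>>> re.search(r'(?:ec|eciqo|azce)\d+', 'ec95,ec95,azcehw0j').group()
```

'ec95'

The match spans [0:4] → 'ec95'.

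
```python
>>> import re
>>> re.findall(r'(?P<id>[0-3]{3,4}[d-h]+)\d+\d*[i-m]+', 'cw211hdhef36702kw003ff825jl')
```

['211hdhef', '003ff']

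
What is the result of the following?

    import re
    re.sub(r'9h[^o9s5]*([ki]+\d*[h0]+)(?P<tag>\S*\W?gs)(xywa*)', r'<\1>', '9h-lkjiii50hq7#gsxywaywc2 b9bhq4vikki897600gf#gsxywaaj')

'<i50h>ywc2 b9bhq4vikki897600gf#gsxywaaj'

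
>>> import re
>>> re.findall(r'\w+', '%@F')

['F']

Pattern: one or more of a word character.
Matches: at [2:3] → 'F'.
`findall` yields the raw match text (1 of them) because the pattern has no groups.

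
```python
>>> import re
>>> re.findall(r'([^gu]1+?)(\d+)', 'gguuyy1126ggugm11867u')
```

[('y1', '126'), ('m1', '1867')]

This matches any character except [gu], then one or more of a literal '1' (lazy) (captured); then one or more of a digit (captured).
Matches: at [5:10] match 'y1126', groups = ('y1', '126'); at [14:20] match 'm11867', groups = ('m1', '1867').
`findall` packs the 2 group values into a tuple for every match.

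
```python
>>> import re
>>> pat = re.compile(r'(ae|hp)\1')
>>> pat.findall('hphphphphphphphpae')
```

`\1` is not a pattern — it's the concrete string captured by group 1, re-applied verbatim.
`findall` collects group 1 from each match (4 total).

['hp', 'hp', 'hp', 'hp']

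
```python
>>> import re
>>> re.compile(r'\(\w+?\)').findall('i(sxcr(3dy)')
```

['(3dy)']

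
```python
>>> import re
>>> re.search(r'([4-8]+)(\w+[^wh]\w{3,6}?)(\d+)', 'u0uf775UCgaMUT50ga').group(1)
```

'775'

This matches one or more of a character in [4-8] (captured); then one or more of a word character, then any character except [wh], then 3 to 6 of a word character (lazy) (captured); then one or more of a digit (captured).
`re.search` tries every starting position until one works.
The match spans [4:16] → '775UCgaMUT50'.
Captured: group 1 = '775', group 2 = 'UCgaMUT5', group 3 = '0'.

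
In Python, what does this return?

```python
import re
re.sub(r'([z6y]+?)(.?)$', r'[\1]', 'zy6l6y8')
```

'zy6l[6y]'

Pattern: one or more of one of [z6y] (lazy) (captured); then optionally any character (captured); then anchored at the end.
Matches: at [4:7] → '6y8'.
`\1` in the replacement pulls in group 1's text for each match.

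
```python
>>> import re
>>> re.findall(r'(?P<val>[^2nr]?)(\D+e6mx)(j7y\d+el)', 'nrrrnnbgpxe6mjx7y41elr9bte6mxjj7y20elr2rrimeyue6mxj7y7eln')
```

[('', 'rrimeyue6mx', 'j7y7el')]

The pattern matches optionally any character except [2nr] (captured as 'val'); then one or more of a non-digit, then the literal 'e6', then the literal 'mx' (captured); then the literal 'j7y', then one or more of a digit, then the literal 'el' (captured).
Matches: at [39:56] match 'rrimeyue6mxj7y7el', groups = ('', 'rrimeyue6mx', 'j7y7el').
Multiple groups make `findall` return tuples — one 3-tuple for the one match.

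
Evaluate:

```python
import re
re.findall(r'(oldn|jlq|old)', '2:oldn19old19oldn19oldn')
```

['oldn', 'old', 'oldn', 'oldn']

The regex engine tests alternatives in the order written; an earlier branch that matches wins even if a later one would match more.
Matches: at [2:6] match 'oldn', group 1 = 'oldn'; at [8:11] match 'old', group 1 = 'old'; at [13:17] match 'oldn', group 1 = 'oldn'; at [19:23] match 'oldn', group 1 = 'oldn'.
`findall` collects group 1 from each match (4 total).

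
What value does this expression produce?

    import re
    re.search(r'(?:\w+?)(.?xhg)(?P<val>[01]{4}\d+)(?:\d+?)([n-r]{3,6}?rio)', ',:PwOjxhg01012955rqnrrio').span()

The match spans [2:24] → 'PwOjxhg01012955rqnrrio'.

(2, 24)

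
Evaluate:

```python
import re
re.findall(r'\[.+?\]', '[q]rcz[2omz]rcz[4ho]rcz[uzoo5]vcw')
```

['[q]', '[2omz]', '[4ho]', '[uzoo5]']

Matches: at [0:3] → '[q]'; at [6:12] → '[2omz]'; at [15:20] → '[4ho]'; at [23:30] → '[uzoo5]'.
Since nothing is captured, `findall` lists the 4 matched substrings directly.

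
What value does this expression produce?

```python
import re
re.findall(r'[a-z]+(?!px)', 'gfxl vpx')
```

Because the assertion is negative and zero-width, positions next to the forbidden text are skipped.
With no groups in the pattern, `findall` gives back each whole match — 2 here.

['gfxl', 'vpx']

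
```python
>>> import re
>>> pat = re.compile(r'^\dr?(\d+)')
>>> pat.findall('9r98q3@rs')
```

['98']

This matches anchored at the start of the string; then a digit, then optionally a literal 'r'; then one or more of a digit (captured).
One capturing group, so `findall` returns just the captured substring from the one match — 1 in all.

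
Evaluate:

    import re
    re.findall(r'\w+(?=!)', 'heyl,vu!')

Lookahead/lookbehind check context without consuming it, so the matched span excludes the asserted characters.
Walking the string: at [5:7] → 'vu'.
`findall` yields the raw match text (1 of them) because the pattern has no groups.

['vu']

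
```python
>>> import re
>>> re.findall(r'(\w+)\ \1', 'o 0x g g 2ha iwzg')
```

After group 1 captures some text, `\1` only succeeds where that same text appears again.
With a single group, `findall` returns only what that group captured — 1 item.

['g']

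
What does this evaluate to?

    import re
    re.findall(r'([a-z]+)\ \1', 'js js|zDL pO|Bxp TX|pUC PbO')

['js']

After group 1 captures some text, `\1` only succeeds where that same text appears again.
Scanning left to right: at [0:5] match 'js js', group 1 = 'js'.
One capturing group, so `findall` returns just the captured substring from the one match — 1 in all.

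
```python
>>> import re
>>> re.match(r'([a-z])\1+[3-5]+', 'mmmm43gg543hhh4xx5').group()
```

`\1` has to match the exact text group 1 already captured.
`re.match` won't scan ahead — the pattern has to work from the very first character.
The match spans [0:6] → 'mmmm43'.
Captured: group 1 = 'm'.

'mmmm43'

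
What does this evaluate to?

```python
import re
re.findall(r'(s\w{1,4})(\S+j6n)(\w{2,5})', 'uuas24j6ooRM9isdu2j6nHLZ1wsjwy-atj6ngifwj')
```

Pattern: a literal 's', then 1 to 4 of a word character (captured); then one or more of a non-whitespace character, then the literal 'j6n' (captured); then 2 to 5 of a word character (captured).
Scanning left to right: at [3:41] match 's24j6ooRM9isdu2j6nHLZ1wsjwy-atj6ngifwj', groups = ('s24j6', 'ooRM9isdu2j6nHLZ1wsjwy-atj6n', 'gifwj').
With 3 capturing groups, `findall` returns a 3-tuple per match.

[('s24j6', 'ooRM9isdu2j6nHLZ1wsjwy-atj6n', 'gifwj')]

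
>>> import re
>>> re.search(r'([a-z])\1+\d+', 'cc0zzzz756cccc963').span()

A backreference is literal: `\1` must see the identical characters the first group matched.
The match spans [0:3] → 'cc0'.

(0, 3)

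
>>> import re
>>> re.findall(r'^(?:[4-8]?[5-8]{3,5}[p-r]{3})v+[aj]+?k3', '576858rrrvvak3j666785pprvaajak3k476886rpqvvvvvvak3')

No capturing groups, so `findall` returns the 1 full match string.

['576858rrrvvak3']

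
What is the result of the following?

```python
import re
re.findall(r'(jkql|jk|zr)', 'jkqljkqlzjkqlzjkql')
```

Alternation tries branches left to right and keeps the first one that lets the overall match succeed at that position.
Walking the string: at [0:4] match 'jkql', group 1 = 'jkql'; at [4:8] match 'jkql', group 1 = 'jkql'; at [9:13] match 'jkql', group 1 = 'jkql'; at [14:18] match 'jkql', group 1 = 'jkql'.
`findall` collects group 1 from each match (4 total).

['jkql', 'jkql', 'jkql', 'jkql']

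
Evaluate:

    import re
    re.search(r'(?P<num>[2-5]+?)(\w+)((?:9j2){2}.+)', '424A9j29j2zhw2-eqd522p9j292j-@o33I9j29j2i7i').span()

(0, 43)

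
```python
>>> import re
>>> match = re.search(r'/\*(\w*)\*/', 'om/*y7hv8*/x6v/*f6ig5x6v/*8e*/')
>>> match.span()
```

(2, 11)

Unlike `match`, `search` isn't anchored — it looks for the pattern anywhere in the string.
The match spans [2:11] → '/*y7hv8*/'.
Captured: group 1 = 'y7hv8'.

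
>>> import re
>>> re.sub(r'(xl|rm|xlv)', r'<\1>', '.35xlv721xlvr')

'.35<xl>v721<xl>vr'

Alternation tries branches left to right and keeps the first one that lets the overall match succeed at that position.
Matches: at [3:5] → 'xl'; at [9:11] → 'xl'.
Each match is replaced using the text its own group 1 captured.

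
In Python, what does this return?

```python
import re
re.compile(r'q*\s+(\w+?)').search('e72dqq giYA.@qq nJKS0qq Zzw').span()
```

(4, 8)

With the lazy modifier that quantifier settles for the fewest repetitions that let the rest of the pattern succeed (the atoms after it are unaffected and can still be greedy).
The match spans [4:8] → 'qq g'.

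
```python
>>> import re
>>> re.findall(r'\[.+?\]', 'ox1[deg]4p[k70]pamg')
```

['[deg]', '[k70]']

Because the quantifier is non-greedy, it stops expanding at the earliest point where the rest of the pattern can succeed.
Matches: at [3:8] → '[deg]'; at [10:15] → '[k70]'.
Since nothing is captured, `findall` lists the 2 matched substrings directly.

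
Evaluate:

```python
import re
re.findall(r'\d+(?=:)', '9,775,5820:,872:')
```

['5820', '872']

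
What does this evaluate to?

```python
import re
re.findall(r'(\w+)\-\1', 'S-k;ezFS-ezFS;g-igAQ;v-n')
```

['ezFS']

`\1` has to match the exact text group 1 already captured.
Walking the string: at [4:13] match 'ezFS-ezFS', group 1 = 'ezFS'.
Because there's exactly one group, `findall` drops the full match and keeps group 1 from the one hit.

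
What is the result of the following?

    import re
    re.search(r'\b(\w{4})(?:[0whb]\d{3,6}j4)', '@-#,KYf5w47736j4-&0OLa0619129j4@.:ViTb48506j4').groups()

('KYf5',)

The match spans [4:16] → 'KYf5w47736j4'.
Captured: group 1 = 'KYf5'.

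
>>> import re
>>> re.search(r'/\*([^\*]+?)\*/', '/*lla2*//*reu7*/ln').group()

`search` walks the string left to right and returns the first match it finds.
The match spans [0:8] → '/*lla2*/'.
Captured: group 1 = 'lla2'.

'/*lla2*/'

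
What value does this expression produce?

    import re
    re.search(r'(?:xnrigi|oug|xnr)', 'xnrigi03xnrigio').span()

`|` is ordered: at each position the engine commits to the first alternative that works.
The match spans [0:6] → 'xnrigi'.

(0, 6)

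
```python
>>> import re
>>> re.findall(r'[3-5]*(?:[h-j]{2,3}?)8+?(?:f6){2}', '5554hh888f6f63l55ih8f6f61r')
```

['5554hh888f6f6', '55ih8f6f6']

This matches zero or more of a character in [3-5]; then 2 to 3 of a character in [h-j] (lazy) (non-capturing group); then one or more of the literal '8' (lazy), then the literal 'f6' repeated 2 times.
Scanning left to right: at [0:13] → '5554hh888f6f6'; at [15:24] → '55ih8f6f6'.
With no groups in the pattern, `findall` gives back each whole match — 2 here.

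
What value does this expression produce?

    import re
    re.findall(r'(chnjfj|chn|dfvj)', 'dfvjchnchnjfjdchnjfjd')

['dfvj', 'chn', 'chnjfj', 'chnjfj']

The regex engine tests alternatives in the order written; an earlier branch that matches wins even if a later one would match more.
With a single group, `findall` returns only what that group captured — 4 items.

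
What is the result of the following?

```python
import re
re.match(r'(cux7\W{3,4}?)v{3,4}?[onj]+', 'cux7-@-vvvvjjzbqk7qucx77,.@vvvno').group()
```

With `match`, the pattern is implicitly anchored at the beginning.
The match spans [0:13] → 'cux7-@-vvvvjj'.

'cux7-@-vvvvjj'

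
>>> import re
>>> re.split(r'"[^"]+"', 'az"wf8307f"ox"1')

Splitting on the pattern gives 2 pieces.

['az', 'ox"1']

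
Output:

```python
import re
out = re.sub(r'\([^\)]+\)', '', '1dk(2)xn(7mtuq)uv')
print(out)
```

Matches: at [3:6] → '(2)'; at [8:15] → '(7mtuq)'.
Every occurrence is swapped for ''.

1dkxnuv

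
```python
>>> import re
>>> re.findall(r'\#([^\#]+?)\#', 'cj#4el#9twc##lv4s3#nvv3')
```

Walking the string: at [2:7] match '#4el#', group 1 = '4el'; at [12:19] match '#lv4s3#', group 1 = 'lv4s3'.
`findall` collects group 1 from each match (2 total).

['4el', 'lv4s3']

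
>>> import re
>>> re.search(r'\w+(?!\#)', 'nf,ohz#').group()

'nf'

The negative lookaround is zero-width — it rules out positions where the adjacent text would match, without consuming anything.
The match spans [0:2] → 'nf'.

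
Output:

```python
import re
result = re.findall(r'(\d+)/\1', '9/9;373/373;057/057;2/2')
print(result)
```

['9', '373', '057', '2']

After group 1 captures some text, `\1` only succeeds where that same text appears again.
Because there's exactly one group, `findall` drops the full match and keeps group 1 from each hit.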